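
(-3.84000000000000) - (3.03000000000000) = -6.87000000000000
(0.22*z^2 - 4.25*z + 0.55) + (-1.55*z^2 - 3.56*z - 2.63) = -1.33*z^2 - 7.81*z - 2.08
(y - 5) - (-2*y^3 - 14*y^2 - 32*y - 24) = 2*y^3 + 14*y^2 + 33*y + 19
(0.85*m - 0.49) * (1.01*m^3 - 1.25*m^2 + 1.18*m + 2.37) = 0.8585*m^4 - 1.5574*m^3 + 1.6155*m^2 + 1.4363*m - 1.1613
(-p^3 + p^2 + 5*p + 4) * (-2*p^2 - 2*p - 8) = 2*p^5 - 4*p^3 - 26*p^2 - 48*p - 32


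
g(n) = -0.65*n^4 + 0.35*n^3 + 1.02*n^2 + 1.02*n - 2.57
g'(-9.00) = 1963.11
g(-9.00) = -4448.93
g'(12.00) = -4316.10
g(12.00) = -12717.05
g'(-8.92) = 1911.67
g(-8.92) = -4293.94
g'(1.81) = -7.27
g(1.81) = -2.28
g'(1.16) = 0.74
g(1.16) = -0.64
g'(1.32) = -0.44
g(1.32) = -0.61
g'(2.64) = -34.12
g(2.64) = -17.90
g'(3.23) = -69.05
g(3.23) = -47.59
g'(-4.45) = 241.85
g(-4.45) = -272.64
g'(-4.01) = 177.37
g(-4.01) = -180.90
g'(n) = -2.6*n^3 + 1.05*n^2 + 2.04*n + 1.02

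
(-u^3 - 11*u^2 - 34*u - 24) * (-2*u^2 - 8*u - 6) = 2*u^5 + 30*u^4 + 162*u^3 + 386*u^2 + 396*u + 144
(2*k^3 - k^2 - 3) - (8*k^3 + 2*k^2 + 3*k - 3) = -6*k^3 - 3*k^2 - 3*k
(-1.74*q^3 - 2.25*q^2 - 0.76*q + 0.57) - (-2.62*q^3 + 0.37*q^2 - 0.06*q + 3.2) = 0.88*q^3 - 2.62*q^2 - 0.7*q - 2.63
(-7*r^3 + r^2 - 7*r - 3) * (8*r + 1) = -56*r^4 + r^3 - 55*r^2 - 31*r - 3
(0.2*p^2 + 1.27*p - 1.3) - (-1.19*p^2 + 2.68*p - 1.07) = 1.39*p^2 - 1.41*p - 0.23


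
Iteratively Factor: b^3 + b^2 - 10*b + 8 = (b - 2)*(b^2 + 3*b - 4) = (b - 2)*(b + 4)*(b - 1)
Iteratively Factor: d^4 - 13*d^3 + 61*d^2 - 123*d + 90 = (d - 3)*(d^3 - 10*d^2 + 31*d - 30) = (d - 3)^2*(d^2 - 7*d + 10) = (d - 3)^2*(d - 2)*(d - 5)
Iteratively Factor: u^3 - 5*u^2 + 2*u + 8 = (u - 2)*(u^2 - 3*u - 4) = (u - 4)*(u - 2)*(u + 1)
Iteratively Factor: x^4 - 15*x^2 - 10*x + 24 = (x - 1)*(x^3 + x^2 - 14*x - 24) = (x - 4)*(x - 1)*(x^2 + 5*x + 6) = (x - 4)*(x - 1)*(x + 2)*(x + 3)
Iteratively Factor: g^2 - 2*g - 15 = (g - 5)*(g + 3)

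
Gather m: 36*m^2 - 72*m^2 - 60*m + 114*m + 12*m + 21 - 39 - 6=-36*m^2 + 66*m - 24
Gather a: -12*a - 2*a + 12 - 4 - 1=7 - 14*a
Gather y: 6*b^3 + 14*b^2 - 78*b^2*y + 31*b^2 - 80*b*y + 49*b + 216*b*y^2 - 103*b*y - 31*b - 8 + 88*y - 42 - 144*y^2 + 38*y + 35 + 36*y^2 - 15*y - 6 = 6*b^3 + 45*b^2 + 18*b + y^2*(216*b - 108) + y*(-78*b^2 - 183*b + 111) - 21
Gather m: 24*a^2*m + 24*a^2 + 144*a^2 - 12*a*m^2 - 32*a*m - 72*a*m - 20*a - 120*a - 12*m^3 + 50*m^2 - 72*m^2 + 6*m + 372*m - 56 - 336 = 168*a^2 - 140*a - 12*m^3 + m^2*(-12*a - 22) + m*(24*a^2 - 104*a + 378) - 392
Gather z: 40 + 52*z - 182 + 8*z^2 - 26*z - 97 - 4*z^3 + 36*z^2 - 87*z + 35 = -4*z^3 + 44*z^2 - 61*z - 204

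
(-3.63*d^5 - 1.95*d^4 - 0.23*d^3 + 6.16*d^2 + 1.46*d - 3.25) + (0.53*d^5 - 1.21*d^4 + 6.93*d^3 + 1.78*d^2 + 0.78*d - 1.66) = -3.1*d^5 - 3.16*d^4 + 6.7*d^3 + 7.94*d^2 + 2.24*d - 4.91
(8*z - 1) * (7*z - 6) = 56*z^2 - 55*z + 6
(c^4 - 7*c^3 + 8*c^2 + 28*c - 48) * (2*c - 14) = 2*c^5 - 28*c^4 + 114*c^3 - 56*c^2 - 488*c + 672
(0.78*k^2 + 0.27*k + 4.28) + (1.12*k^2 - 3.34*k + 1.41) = 1.9*k^2 - 3.07*k + 5.69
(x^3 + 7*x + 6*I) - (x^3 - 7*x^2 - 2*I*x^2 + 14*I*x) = 7*x^2 + 2*I*x^2 + 7*x - 14*I*x + 6*I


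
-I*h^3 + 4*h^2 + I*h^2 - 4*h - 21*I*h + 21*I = (h - 3*I)*(h + 7*I)*(-I*h + I)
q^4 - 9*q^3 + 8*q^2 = q^2*(q - 8)*(q - 1)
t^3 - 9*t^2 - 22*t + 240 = (t - 8)*(t - 6)*(t + 5)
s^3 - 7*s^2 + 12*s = s*(s - 4)*(s - 3)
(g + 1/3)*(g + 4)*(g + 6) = g^3 + 31*g^2/3 + 82*g/3 + 8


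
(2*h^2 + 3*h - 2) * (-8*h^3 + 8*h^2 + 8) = -16*h^5 - 8*h^4 + 40*h^3 + 24*h - 16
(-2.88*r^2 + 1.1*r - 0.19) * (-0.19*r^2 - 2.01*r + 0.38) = 0.5472*r^4 + 5.5798*r^3 - 3.2693*r^2 + 0.7999*r - 0.0722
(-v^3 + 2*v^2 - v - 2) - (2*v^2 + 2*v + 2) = -v^3 - 3*v - 4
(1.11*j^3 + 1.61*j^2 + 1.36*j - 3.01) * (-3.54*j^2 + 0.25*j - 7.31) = -3.9294*j^5 - 5.4219*j^4 - 12.526*j^3 - 0.7737*j^2 - 10.6941*j + 22.0031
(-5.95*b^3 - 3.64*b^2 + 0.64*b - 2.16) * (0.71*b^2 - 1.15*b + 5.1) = -4.2245*b^5 + 4.2581*b^4 - 25.7046*b^3 - 20.8336*b^2 + 5.748*b - 11.016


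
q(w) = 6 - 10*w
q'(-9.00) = -10.00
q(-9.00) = 96.00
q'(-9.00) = -10.00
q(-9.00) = 96.00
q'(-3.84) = -10.00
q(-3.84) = 44.40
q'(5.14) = -10.00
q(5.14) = -45.40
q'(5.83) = -10.00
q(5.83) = -52.30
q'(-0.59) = -10.00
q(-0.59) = 11.90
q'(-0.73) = -10.00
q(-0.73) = 13.30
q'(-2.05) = -10.00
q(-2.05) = 26.50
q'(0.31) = -10.00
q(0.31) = 2.90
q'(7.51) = -10.00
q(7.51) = -69.10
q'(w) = -10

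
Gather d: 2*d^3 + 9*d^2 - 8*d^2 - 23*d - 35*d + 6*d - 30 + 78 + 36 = 2*d^3 + d^2 - 52*d + 84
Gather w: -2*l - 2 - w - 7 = -2*l - w - 9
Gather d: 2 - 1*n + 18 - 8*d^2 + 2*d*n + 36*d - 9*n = -8*d^2 + d*(2*n + 36) - 10*n + 20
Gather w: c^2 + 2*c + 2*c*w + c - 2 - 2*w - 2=c^2 + 3*c + w*(2*c - 2) - 4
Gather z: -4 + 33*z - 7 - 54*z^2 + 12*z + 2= -54*z^2 + 45*z - 9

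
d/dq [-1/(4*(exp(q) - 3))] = exp(q)/(4*(exp(q) - 3)^2)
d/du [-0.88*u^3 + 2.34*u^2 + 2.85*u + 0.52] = -2.64*u^2 + 4.68*u + 2.85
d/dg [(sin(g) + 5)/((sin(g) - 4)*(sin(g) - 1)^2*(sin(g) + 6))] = (-3*sin(g)^3 - 23*sin(g)^2 + 4*sin(g) + 274)*cos(g)/((sin(g) - 4)^2*(sin(g) - 1)^3*(sin(g) + 6)^2)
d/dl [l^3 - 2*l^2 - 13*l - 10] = 3*l^2 - 4*l - 13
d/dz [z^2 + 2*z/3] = 2*z + 2/3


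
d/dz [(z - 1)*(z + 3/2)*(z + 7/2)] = 3*z^2 + 8*z + 1/4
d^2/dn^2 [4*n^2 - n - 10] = 8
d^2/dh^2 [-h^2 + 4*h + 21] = -2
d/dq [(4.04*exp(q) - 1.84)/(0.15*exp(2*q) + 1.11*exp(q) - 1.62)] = (-0.606*exp(2*q) + 0.552*exp(q) - 4.5024)*exp(q)/(0.0225*exp(4*q) + 0.333*exp(3*q) + 0.7461*exp(2*q) - 3.5964*exp(q) + 2.6244)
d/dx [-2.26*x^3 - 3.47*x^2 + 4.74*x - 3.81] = -6.78*x^2 - 6.94*x + 4.74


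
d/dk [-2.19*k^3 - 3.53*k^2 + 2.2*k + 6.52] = -6.57*k^2 - 7.06*k + 2.2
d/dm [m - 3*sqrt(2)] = 1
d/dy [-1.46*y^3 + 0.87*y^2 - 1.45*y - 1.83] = -4.38*y^2 + 1.74*y - 1.45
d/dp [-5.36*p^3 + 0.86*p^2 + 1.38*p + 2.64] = -16.08*p^2 + 1.72*p + 1.38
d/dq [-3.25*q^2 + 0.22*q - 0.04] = 0.22 - 6.5*q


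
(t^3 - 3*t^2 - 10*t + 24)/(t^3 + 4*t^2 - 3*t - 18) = (t - 4)/(t + 3)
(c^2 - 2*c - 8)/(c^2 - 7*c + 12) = (c + 2)/(c - 3)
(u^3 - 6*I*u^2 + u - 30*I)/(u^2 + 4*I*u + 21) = (u^2 - 3*I*u + 10)/(u + 7*I)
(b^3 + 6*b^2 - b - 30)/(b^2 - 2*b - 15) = (b^2 + 3*b - 10)/(b - 5)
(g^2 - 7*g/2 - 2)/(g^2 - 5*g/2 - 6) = (2*g + 1)/(2*g + 3)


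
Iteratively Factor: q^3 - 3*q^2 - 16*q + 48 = (q - 4)*(q^2 + q - 12) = (q - 4)*(q - 3)*(q + 4)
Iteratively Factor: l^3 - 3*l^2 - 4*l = (l + 1)*(l^2 - 4*l) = (l - 4)*(l + 1)*(l)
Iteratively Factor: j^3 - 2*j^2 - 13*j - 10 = (j + 2)*(j^2 - 4*j - 5) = (j - 5)*(j + 2)*(j + 1)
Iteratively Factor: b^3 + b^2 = (b + 1)*(b^2) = b*(b + 1)*(b)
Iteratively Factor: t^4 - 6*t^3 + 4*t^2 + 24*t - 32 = (t - 2)*(t^3 - 4*t^2 - 4*t + 16) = (t - 4)*(t - 2)*(t^2 - 4) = (t - 4)*(t - 2)^2*(t + 2)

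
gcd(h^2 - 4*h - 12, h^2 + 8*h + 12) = h + 2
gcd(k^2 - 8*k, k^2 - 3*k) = k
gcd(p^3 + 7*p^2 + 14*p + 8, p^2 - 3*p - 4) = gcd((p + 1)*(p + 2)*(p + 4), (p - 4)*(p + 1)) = p + 1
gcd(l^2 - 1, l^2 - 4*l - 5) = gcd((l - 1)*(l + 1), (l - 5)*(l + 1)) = l + 1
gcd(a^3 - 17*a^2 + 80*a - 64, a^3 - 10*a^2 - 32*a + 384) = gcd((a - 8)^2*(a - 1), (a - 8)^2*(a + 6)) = a^2 - 16*a + 64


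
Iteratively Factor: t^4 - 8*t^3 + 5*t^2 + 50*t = (t + 2)*(t^3 - 10*t^2 + 25*t) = (t - 5)*(t + 2)*(t^2 - 5*t) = t*(t - 5)*(t + 2)*(t - 5)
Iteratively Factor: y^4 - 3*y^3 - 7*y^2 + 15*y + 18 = (y - 3)*(y^3 - 7*y - 6) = (y - 3)^2*(y^2 + 3*y + 2) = (y - 3)^2*(y + 2)*(y + 1)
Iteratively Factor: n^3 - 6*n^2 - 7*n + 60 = (n - 4)*(n^2 - 2*n - 15) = (n - 5)*(n - 4)*(n + 3)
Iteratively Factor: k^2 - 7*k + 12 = (k - 4)*(k - 3)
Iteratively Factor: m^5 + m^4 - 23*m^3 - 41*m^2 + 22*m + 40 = (m + 1)*(m^4 - 23*m^2 - 18*m + 40) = (m - 1)*(m + 1)*(m^3 + m^2 - 22*m - 40) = (m - 1)*(m + 1)*(m + 2)*(m^2 - m - 20) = (m - 1)*(m + 1)*(m + 2)*(m + 4)*(m - 5)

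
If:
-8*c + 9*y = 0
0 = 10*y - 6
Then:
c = 27/40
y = 3/5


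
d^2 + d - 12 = (d - 3)*(d + 4)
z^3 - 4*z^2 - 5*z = z*(z - 5)*(z + 1)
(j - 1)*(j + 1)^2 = j^3 + j^2 - j - 1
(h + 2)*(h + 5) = h^2 + 7*h + 10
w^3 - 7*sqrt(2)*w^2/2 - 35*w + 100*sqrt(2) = (w - 5*sqrt(2))*(w - 5*sqrt(2)/2)*(w + 4*sqrt(2))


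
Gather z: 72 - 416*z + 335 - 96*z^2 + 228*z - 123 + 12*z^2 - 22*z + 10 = -84*z^2 - 210*z + 294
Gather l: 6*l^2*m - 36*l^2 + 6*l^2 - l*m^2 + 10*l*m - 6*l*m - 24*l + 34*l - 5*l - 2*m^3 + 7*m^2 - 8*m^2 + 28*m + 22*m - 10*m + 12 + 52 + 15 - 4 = l^2*(6*m - 30) + l*(-m^2 + 4*m + 5) - 2*m^3 - m^2 + 40*m + 75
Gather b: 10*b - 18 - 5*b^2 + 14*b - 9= -5*b^2 + 24*b - 27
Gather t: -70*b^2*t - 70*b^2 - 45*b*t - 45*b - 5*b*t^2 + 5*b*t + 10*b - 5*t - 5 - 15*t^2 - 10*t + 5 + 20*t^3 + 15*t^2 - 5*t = -70*b^2 - 5*b*t^2 - 35*b + 20*t^3 + t*(-70*b^2 - 40*b - 20)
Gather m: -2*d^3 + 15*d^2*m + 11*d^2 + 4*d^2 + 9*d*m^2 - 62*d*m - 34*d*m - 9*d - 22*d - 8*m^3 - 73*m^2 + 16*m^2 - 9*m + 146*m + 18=-2*d^3 + 15*d^2 - 31*d - 8*m^3 + m^2*(9*d - 57) + m*(15*d^2 - 96*d + 137) + 18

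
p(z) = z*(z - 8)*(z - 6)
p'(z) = z*(z - 8) + z*(z - 6) + (z - 8)*(z - 6) = 3*z^2 - 28*z + 48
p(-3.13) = -318.06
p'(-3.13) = 165.03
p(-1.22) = -81.21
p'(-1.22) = 86.63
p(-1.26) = -84.71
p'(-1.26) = 88.04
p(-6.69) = -1247.12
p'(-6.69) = 369.59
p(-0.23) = -11.79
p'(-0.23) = 54.60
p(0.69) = 26.78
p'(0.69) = 30.11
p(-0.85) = -51.53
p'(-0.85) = 73.97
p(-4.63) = -621.61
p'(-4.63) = 241.95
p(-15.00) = -7245.00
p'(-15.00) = 1143.00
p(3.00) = 45.00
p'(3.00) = -9.00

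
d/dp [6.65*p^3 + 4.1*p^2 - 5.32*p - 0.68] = 19.95*p^2 + 8.2*p - 5.32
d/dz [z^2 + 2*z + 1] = 2*z + 2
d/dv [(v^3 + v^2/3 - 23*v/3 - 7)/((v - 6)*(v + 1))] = (v^2 - 12*v + 11)/(v^2 - 12*v + 36)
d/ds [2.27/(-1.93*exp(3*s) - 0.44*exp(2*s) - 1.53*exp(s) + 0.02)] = (13.1433*exp(2*s) + 1.9976*exp(s) + 3.4731)*exp(s)/(1.93*exp(3*s) + 0.44*exp(2*s) + 1.53*exp(s) - 0.02)^2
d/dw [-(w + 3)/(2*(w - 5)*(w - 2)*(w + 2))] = (w^3 + 2*w^2 - 15*w - 16)/(w^6 - 10*w^5 + 17*w^4 + 80*w^3 - 184*w^2 - 160*w + 400)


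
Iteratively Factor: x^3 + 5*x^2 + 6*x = (x + 2)*(x^2 + 3*x) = (x + 2)*(x + 3)*(x)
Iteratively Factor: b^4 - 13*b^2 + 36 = (b - 2)*(b^3 + 2*b^2 - 9*b - 18) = (b - 3)*(b - 2)*(b^2 + 5*b + 6) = (b - 3)*(b - 2)*(b + 2)*(b + 3)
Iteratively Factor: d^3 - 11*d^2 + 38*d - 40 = (d - 4)*(d^2 - 7*d + 10) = (d - 5)*(d - 4)*(d - 2)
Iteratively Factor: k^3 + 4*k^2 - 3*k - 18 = (k + 3)*(k^2 + k - 6) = (k + 3)^2*(k - 2)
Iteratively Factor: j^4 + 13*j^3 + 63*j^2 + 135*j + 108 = (j + 4)*(j^3 + 9*j^2 + 27*j + 27) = (j + 3)*(j + 4)*(j^2 + 6*j + 9) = (j + 3)^2*(j + 4)*(j + 3)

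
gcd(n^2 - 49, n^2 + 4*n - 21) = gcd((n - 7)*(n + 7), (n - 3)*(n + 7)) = n + 7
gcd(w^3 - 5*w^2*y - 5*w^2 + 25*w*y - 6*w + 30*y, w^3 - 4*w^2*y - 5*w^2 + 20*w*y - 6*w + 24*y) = w^2 - 5*w - 6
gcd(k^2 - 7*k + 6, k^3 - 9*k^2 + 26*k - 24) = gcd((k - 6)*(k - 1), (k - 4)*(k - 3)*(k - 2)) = 1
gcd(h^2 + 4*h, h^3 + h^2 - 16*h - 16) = h + 4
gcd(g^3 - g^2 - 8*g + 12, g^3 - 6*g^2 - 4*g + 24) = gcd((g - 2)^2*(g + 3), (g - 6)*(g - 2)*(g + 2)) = g - 2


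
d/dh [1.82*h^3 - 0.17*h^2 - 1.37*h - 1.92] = 5.46*h^2 - 0.34*h - 1.37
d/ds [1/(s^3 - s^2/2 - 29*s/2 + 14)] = 2*(-6*s^2 + 2*s + 29)/(2*s^3 - s^2 - 29*s + 28)^2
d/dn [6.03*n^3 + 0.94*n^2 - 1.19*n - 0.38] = 18.09*n^2 + 1.88*n - 1.19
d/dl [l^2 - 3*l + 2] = 2*l - 3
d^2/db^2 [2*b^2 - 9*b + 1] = 4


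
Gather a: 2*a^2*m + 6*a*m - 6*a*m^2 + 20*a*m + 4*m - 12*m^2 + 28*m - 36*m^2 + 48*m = 2*a^2*m + a*(-6*m^2 + 26*m) - 48*m^2 + 80*m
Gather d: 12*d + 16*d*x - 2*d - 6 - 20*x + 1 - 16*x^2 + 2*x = d*(16*x + 10) - 16*x^2 - 18*x - 5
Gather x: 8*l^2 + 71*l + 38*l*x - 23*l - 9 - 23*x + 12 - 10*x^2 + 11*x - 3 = 8*l^2 + 48*l - 10*x^2 + x*(38*l - 12)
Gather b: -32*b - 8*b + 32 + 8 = 40 - 40*b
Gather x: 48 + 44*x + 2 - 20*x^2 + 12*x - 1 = -20*x^2 + 56*x + 49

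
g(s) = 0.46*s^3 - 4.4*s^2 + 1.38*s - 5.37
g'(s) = 1.38*s^2 - 8.8*s + 1.38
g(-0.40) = -6.66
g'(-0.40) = 5.12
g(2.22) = -18.96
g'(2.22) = -11.35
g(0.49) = -5.70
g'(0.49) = -2.60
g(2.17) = -18.39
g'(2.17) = -11.22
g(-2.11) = -32.19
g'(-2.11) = 26.09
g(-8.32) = -586.36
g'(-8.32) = 170.12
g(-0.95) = -11.05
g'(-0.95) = 10.99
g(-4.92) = -173.45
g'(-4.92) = 78.08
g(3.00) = -28.41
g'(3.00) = -12.60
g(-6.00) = -271.41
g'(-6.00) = 103.86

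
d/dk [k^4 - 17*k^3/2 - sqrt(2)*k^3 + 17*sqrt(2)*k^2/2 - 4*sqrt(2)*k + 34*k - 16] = 4*k^3 - 51*k^2/2 - 3*sqrt(2)*k^2 + 17*sqrt(2)*k - 4*sqrt(2) + 34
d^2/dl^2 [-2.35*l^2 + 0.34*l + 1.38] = -4.70000000000000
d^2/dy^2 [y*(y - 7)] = 2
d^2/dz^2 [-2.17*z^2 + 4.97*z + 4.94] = -4.34000000000000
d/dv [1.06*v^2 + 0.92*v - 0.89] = 2.12*v + 0.92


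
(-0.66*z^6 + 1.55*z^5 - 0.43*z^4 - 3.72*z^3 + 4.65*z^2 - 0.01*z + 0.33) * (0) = 0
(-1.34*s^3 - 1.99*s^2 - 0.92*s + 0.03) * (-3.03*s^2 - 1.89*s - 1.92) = 4.0602*s^5 + 8.5623*s^4 + 9.1215*s^3 + 5.4687*s^2 + 1.7097*s - 0.0576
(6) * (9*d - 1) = 54*d - 6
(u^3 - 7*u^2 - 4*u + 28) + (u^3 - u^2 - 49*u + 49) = 2*u^3 - 8*u^2 - 53*u + 77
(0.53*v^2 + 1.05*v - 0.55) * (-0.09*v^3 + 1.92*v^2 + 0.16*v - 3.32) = -0.0477*v^5 + 0.9231*v^4 + 2.1503*v^3 - 2.6476*v^2 - 3.574*v + 1.826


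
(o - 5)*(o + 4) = o^2 - o - 20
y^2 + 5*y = y*(y + 5)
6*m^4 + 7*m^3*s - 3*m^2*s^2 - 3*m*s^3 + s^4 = (-3*m + s)*(-2*m + s)*(m + s)^2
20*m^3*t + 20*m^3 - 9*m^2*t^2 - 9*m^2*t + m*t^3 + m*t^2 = (-5*m + t)*(-4*m + t)*(m*t + m)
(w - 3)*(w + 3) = w^2 - 9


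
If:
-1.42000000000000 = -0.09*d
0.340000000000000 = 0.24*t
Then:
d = 15.78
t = 1.42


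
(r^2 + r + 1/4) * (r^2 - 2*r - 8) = r^4 - r^3 - 39*r^2/4 - 17*r/2 - 2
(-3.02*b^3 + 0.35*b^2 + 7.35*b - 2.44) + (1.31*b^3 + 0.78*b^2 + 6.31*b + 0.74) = -1.71*b^3 + 1.13*b^2 + 13.66*b - 1.7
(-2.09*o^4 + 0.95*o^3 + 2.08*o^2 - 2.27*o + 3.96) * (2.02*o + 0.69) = -4.2218*o^5 + 0.4769*o^4 + 4.8571*o^3 - 3.1502*o^2 + 6.4329*o + 2.7324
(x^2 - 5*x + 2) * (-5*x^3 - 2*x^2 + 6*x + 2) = -5*x^5 + 23*x^4 + 6*x^3 - 32*x^2 + 2*x + 4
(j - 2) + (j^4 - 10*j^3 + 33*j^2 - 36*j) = j^4 - 10*j^3 + 33*j^2 - 35*j - 2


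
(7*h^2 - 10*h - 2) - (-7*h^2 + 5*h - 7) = 14*h^2 - 15*h + 5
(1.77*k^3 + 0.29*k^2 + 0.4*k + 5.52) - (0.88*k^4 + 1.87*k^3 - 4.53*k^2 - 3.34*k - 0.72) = -0.88*k^4 - 0.1*k^3 + 4.82*k^2 + 3.74*k + 6.24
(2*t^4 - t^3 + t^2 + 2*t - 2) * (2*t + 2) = 4*t^5 + 2*t^4 + 6*t^2 - 4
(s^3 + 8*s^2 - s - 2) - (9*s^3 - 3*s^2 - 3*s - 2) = -8*s^3 + 11*s^2 + 2*s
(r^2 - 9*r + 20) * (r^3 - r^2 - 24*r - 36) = r^5 - 10*r^4 + 5*r^3 + 160*r^2 - 156*r - 720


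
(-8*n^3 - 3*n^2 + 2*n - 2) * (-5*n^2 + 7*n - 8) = 40*n^5 - 41*n^4 + 33*n^3 + 48*n^2 - 30*n + 16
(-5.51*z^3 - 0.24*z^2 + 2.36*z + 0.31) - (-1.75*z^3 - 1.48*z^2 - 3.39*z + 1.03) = -3.76*z^3 + 1.24*z^2 + 5.75*z - 0.72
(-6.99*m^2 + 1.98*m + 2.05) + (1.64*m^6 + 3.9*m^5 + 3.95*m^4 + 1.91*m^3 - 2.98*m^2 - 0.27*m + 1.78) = 1.64*m^6 + 3.9*m^5 + 3.95*m^4 + 1.91*m^3 - 9.97*m^2 + 1.71*m + 3.83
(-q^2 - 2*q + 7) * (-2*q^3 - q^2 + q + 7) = 2*q^5 + 5*q^4 - 13*q^3 - 16*q^2 - 7*q + 49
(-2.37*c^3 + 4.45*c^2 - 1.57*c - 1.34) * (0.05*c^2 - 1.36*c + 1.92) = -0.1185*c^5 + 3.4457*c^4 - 10.6809*c^3 + 10.6122*c^2 - 1.192*c - 2.5728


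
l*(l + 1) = l^2 + l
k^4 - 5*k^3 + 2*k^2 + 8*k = k*(k - 4)*(k - 2)*(k + 1)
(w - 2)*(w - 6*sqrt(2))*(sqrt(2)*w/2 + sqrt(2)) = sqrt(2)*w^3/2 - 6*w^2 - 2*sqrt(2)*w + 24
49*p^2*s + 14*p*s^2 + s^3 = s*(7*p + s)^2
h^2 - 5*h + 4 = (h - 4)*(h - 1)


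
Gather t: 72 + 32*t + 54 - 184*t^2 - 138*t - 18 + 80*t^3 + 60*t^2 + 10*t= 80*t^3 - 124*t^2 - 96*t + 108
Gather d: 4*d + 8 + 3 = 4*d + 11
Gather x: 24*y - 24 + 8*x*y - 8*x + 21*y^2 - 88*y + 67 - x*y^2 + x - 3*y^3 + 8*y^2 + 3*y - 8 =x*(-y^2 + 8*y - 7) - 3*y^3 + 29*y^2 - 61*y + 35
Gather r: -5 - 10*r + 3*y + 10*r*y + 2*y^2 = r*(10*y - 10) + 2*y^2 + 3*y - 5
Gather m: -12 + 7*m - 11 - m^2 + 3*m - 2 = -m^2 + 10*m - 25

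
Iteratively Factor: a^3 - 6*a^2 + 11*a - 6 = (a - 3)*(a^2 - 3*a + 2) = (a - 3)*(a - 2)*(a - 1)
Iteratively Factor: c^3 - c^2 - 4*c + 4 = (c - 1)*(c^2 - 4) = (c - 1)*(c + 2)*(c - 2)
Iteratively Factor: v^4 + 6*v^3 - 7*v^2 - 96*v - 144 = (v - 4)*(v^3 + 10*v^2 + 33*v + 36) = (v - 4)*(v + 4)*(v^2 + 6*v + 9) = (v - 4)*(v + 3)*(v + 4)*(v + 3)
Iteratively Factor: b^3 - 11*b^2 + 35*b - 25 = (b - 5)*(b^2 - 6*b + 5) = (b - 5)*(b - 1)*(b - 5)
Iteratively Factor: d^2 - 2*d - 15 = (d - 5)*(d + 3)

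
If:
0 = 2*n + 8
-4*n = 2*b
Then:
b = 8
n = -4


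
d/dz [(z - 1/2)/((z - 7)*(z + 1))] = (-z^2 + z - 10)/(z^4 - 12*z^3 + 22*z^2 + 84*z + 49)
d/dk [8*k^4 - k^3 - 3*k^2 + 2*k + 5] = 32*k^3 - 3*k^2 - 6*k + 2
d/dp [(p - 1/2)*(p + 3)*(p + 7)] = 3*p^2 + 19*p + 16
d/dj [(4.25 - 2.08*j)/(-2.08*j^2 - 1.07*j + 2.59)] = (-4.3264*j^2 + 17.68*j - 0.8397)/(4.3264*j^4 + 4.4512*j^3 - 9.6295*j^2 - 5.5426*j + 6.7081)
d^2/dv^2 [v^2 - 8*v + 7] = 2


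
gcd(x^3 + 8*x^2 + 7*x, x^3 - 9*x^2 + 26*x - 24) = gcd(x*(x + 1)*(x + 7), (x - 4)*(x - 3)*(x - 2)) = 1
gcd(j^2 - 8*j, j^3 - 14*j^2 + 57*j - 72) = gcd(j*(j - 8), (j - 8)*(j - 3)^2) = j - 8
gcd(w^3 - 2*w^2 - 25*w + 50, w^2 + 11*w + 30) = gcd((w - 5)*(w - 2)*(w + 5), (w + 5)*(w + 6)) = w + 5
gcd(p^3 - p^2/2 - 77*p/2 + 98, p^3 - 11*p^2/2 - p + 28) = p^2 - 15*p/2 + 14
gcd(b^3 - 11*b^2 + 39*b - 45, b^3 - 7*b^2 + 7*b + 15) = b^2 - 8*b + 15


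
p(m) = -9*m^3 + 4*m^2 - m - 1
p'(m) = -27*m^2 + 8*m - 1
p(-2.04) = 94.09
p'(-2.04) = -129.68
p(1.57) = -27.54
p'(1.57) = -54.99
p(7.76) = -3973.49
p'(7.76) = -1564.80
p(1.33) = -16.43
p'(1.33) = -38.12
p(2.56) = -128.34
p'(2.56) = -157.47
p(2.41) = -106.16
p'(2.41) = -138.54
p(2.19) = -78.54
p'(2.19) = -112.97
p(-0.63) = 3.47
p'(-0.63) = -16.76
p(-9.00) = 6893.00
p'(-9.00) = -2260.00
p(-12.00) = 16139.00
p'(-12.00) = -3985.00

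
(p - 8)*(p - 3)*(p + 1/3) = p^3 - 32*p^2/3 + 61*p/3 + 8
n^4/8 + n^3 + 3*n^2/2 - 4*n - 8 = (n/4 + 1)*(n/2 + 1)*(n - 2)*(n + 4)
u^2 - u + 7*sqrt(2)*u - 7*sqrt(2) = (u - 1)*(u + 7*sqrt(2))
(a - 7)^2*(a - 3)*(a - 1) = a^4 - 18*a^3 + 108*a^2 - 238*a + 147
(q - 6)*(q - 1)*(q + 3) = q^3 - 4*q^2 - 15*q + 18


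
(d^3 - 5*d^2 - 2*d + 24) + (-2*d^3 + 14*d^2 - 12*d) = -d^3 + 9*d^2 - 14*d + 24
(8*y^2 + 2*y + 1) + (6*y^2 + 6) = 14*y^2 + 2*y + 7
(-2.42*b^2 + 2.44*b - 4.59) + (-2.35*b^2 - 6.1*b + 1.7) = -4.77*b^2 - 3.66*b - 2.89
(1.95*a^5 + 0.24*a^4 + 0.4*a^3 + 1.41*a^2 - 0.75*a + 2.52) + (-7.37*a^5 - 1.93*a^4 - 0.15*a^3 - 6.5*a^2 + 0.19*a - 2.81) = -5.42*a^5 - 1.69*a^4 + 0.25*a^3 - 5.09*a^2 - 0.56*a - 0.29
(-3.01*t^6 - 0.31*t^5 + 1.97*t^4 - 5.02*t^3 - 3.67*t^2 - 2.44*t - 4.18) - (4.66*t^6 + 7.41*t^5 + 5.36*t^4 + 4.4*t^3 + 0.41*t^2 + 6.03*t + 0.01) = -7.67*t^6 - 7.72*t^5 - 3.39*t^4 - 9.42*t^3 - 4.08*t^2 - 8.47*t - 4.19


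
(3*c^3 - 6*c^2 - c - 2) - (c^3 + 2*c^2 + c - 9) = 2*c^3 - 8*c^2 - 2*c + 7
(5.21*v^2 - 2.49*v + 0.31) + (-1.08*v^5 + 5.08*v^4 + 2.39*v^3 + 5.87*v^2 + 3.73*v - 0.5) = -1.08*v^5 + 5.08*v^4 + 2.39*v^3 + 11.08*v^2 + 1.24*v - 0.19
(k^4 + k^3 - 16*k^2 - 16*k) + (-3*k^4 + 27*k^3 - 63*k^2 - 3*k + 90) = -2*k^4 + 28*k^3 - 79*k^2 - 19*k + 90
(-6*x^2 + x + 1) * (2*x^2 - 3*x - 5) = -12*x^4 + 20*x^3 + 29*x^2 - 8*x - 5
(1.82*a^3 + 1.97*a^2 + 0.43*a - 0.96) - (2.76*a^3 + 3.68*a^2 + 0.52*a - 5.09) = -0.94*a^3 - 1.71*a^2 - 0.09*a + 4.13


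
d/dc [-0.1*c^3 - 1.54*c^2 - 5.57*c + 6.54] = -0.3*c^2 - 3.08*c - 5.57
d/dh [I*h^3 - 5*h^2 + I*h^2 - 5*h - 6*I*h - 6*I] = 3*I*h^2 + 2*h*(-5 + I) - 5 - 6*I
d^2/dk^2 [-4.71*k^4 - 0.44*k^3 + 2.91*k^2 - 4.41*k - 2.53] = -56.52*k^2 - 2.64*k + 5.82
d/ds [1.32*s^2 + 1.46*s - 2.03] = 2.64*s + 1.46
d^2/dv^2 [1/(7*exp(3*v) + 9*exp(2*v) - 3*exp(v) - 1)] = 3*((-21*exp(2*v) - 12*exp(v) + 1)*(7*exp(3*v) + 9*exp(2*v) - 3*exp(v) - 1) + 6*(7*exp(2*v) + 6*exp(v) - 1)^2*exp(v))*exp(v)/(7*exp(3*v) + 9*exp(2*v) - 3*exp(v) - 1)^3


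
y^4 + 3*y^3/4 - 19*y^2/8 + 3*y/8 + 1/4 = (y - 1)*(y - 1/2)*(y + 1/4)*(y + 2)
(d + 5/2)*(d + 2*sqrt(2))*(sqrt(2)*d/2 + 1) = sqrt(2)*d^3/2 + 5*sqrt(2)*d^2/4 + 3*d^2 + 2*sqrt(2)*d + 15*d/2 + 5*sqrt(2)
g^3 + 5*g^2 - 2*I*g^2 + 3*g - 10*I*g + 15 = (g + 5)*(g - 3*I)*(g + I)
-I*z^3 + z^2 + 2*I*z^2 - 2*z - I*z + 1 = (z - 1)*(z + I)*(-I*z + I)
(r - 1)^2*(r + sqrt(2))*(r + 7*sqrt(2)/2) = r^4 - 2*r^3 + 9*sqrt(2)*r^3/2 - 9*sqrt(2)*r^2 + 8*r^2 - 14*r + 9*sqrt(2)*r/2 + 7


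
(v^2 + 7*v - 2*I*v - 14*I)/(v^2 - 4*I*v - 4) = (v + 7)/(v - 2*I)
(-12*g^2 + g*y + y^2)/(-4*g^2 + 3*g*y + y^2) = (-3*g + y)/(-g + y)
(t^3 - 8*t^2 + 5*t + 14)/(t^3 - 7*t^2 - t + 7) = (t - 2)/(t - 1)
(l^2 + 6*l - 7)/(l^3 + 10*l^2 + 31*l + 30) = (l^2 + 6*l - 7)/(l^3 + 10*l^2 + 31*l + 30)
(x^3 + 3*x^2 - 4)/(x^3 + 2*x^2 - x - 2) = (x + 2)/(x + 1)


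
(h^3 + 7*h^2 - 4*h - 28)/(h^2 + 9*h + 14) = h - 2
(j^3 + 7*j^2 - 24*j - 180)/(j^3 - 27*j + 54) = (j^2 + j - 30)/(j^2 - 6*j + 9)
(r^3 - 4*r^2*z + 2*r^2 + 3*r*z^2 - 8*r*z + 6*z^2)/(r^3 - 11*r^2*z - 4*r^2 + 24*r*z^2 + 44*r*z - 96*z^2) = (-r^2 + r*z - 2*r + 2*z)/(-r^2 + 8*r*z + 4*r - 32*z)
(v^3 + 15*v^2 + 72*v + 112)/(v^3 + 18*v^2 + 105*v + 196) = (v + 4)/(v + 7)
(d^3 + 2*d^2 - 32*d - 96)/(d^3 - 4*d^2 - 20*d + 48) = (d + 4)/(d - 2)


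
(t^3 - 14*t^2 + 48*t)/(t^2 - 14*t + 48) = t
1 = 1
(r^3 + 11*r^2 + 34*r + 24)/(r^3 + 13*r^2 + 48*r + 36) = (r + 4)/(r + 6)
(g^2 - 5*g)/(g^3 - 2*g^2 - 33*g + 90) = g/(g^2 + 3*g - 18)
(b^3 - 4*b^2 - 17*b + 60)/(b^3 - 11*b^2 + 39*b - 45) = (b + 4)/(b - 3)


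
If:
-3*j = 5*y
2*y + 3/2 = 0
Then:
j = 5/4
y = -3/4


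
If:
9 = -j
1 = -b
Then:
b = -1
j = -9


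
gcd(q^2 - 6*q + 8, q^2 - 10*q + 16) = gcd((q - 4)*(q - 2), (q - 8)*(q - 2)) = q - 2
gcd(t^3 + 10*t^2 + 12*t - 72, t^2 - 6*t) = 1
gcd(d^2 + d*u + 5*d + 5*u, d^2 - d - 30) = d + 5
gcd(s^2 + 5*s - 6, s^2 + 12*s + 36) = s + 6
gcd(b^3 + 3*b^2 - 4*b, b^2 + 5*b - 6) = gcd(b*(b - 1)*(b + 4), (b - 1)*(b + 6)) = b - 1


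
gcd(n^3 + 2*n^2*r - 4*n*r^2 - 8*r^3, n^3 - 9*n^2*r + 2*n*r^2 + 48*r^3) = n + 2*r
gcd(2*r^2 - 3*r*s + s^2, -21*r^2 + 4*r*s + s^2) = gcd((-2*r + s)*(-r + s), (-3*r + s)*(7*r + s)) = 1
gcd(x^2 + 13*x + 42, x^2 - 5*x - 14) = 1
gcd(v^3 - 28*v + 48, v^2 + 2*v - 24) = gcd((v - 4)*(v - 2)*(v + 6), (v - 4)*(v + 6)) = v^2 + 2*v - 24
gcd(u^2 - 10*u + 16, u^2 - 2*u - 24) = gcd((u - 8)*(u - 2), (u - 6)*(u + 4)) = 1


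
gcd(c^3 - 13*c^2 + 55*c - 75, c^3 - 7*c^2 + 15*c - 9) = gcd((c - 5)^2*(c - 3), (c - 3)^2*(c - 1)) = c - 3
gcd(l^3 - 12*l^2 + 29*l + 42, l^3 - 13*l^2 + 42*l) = l^2 - 13*l + 42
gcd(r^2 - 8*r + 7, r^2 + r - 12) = 1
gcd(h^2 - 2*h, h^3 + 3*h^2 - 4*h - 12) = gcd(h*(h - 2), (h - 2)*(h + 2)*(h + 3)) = h - 2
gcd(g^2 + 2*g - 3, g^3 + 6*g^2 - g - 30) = g + 3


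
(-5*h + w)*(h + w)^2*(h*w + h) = -5*h^4*w - 5*h^4 - 9*h^3*w^2 - 9*h^3*w - 3*h^2*w^3 - 3*h^2*w^2 + h*w^4 + h*w^3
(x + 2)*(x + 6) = x^2 + 8*x + 12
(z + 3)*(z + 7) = z^2 + 10*z + 21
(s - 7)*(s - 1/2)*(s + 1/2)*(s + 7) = s^4 - 197*s^2/4 + 49/4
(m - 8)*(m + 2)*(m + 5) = m^3 - m^2 - 46*m - 80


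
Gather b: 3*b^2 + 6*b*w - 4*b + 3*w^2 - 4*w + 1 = 3*b^2 + b*(6*w - 4) + 3*w^2 - 4*w + 1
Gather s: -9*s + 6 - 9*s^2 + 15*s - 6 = -9*s^2 + 6*s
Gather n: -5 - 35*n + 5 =-35*n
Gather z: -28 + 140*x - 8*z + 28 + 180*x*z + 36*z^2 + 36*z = 140*x + 36*z^2 + z*(180*x + 28)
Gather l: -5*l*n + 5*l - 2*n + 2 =l*(5 - 5*n) - 2*n + 2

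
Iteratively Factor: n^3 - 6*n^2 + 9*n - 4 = (n - 4)*(n^2 - 2*n + 1) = (n - 4)*(n - 1)*(n - 1)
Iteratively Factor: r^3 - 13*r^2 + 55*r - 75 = (r - 5)*(r^2 - 8*r + 15) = (r - 5)*(r - 3)*(r - 5)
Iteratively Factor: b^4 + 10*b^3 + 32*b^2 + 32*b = (b + 4)*(b^3 + 6*b^2 + 8*b) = b*(b + 4)*(b^2 + 6*b + 8) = b*(b + 4)^2*(b + 2)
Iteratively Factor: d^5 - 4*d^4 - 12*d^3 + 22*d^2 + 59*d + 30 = (d - 5)*(d^4 + d^3 - 7*d^2 - 13*d - 6) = (d - 5)*(d + 1)*(d^3 - 7*d - 6) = (d - 5)*(d + 1)^2*(d^2 - d - 6) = (d - 5)*(d - 3)*(d + 1)^2*(d + 2)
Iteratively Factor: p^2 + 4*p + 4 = (p + 2)*(p + 2)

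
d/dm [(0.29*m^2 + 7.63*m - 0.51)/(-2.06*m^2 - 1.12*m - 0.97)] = (15.393*m^2 - 2.6638*m - 7.9723)/(4.2436*m^4 + 4.6144*m^3 + 5.2508*m^2 + 2.1728*m + 0.9409)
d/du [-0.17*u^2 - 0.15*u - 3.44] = -0.34*u - 0.15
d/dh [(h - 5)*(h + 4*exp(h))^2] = (h + 4*exp(h))*(h + 2*(h - 5)*(4*exp(h) + 1) + 4*exp(h))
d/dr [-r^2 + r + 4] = 1 - 2*r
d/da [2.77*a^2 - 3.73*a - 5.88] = 5.54*a - 3.73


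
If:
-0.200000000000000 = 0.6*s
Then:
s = -0.33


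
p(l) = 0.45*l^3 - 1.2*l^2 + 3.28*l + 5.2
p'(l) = 1.35*l^2 - 2.4*l + 3.28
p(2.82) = 15.00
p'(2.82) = 7.25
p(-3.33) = -35.65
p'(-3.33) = 26.24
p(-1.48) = -3.74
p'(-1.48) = 9.79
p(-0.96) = 0.55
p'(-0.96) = 6.83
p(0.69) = 7.04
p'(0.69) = 2.27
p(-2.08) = -10.86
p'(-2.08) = 14.11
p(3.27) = 18.83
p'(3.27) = 9.87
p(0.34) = 6.19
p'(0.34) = 2.62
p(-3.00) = -27.59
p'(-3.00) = 22.63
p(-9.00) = -449.57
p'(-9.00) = 134.23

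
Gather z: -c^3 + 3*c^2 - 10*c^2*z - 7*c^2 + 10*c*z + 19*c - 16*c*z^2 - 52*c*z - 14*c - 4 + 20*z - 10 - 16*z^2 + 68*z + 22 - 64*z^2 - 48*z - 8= -c^3 - 4*c^2 + 5*c + z^2*(-16*c - 80) + z*(-10*c^2 - 42*c + 40)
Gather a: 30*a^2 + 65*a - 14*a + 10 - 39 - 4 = 30*a^2 + 51*a - 33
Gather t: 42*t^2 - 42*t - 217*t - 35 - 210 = 42*t^2 - 259*t - 245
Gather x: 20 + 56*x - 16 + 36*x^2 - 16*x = 36*x^2 + 40*x + 4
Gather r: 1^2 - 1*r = 1 - r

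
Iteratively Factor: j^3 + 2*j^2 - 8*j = (j)*(j^2 + 2*j - 8) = j*(j + 4)*(j - 2)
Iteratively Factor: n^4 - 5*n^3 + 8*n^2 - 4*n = (n - 1)*(n^3 - 4*n^2 + 4*n) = (n - 2)*(n - 1)*(n^2 - 2*n) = n*(n - 2)*(n - 1)*(n - 2)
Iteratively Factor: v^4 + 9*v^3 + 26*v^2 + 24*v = (v + 2)*(v^3 + 7*v^2 + 12*v) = v*(v + 2)*(v^2 + 7*v + 12) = v*(v + 2)*(v + 4)*(v + 3)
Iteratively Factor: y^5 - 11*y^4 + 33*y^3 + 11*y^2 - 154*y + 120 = (y - 3)*(y^4 - 8*y^3 + 9*y^2 + 38*y - 40) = (y - 4)*(y - 3)*(y^3 - 4*y^2 - 7*y + 10) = (y - 5)*(y - 4)*(y - 3)*(y^2 + y - 2) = (y - 5)*(y - 4)*(y - 3)*(y - 1)*(y + 2)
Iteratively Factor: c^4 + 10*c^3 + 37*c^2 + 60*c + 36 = (c + 3)*(c^3 + 7*c^2 + 16*c + 12) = (c + 2)*(c + 3)*(c^2 + 5*c + 6) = (c + 2)^2*(c + 3)*(c + 3)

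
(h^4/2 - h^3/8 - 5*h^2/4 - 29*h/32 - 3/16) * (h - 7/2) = h^5/2 - 15*h^4/8 - 13*h^3/16 + 111*h^2/32 + 191*h/64 + 21/32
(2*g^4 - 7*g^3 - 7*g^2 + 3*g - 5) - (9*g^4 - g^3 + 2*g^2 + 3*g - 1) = -7*g^4 - 6*g^3 - 9*g^2 - 4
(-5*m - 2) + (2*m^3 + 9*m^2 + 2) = 2*m^3 + 9*m^2 - 5*m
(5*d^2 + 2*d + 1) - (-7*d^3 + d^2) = 7*d^3 + 4*d^2 + 2*d + 1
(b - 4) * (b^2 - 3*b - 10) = b^3 - 7*b^2 + 2*b + 40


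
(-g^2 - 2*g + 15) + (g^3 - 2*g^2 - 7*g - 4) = g^3 - 3*g^2 - 9*g + 11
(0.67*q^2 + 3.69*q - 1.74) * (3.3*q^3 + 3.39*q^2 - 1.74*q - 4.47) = 2.211*q^5 + 14.4483*q^4 + 5.6013*q^3 - 15.3141*q^2 - 13.4667*q + 7.7778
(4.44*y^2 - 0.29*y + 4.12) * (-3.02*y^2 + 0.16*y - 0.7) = -13.4088*y^4 + 1.5862*y^3 - 15.5968*y^2 + 0.8622*y - 2.884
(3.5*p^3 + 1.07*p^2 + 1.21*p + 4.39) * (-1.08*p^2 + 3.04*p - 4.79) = -3.78*p^5 + 9.4844*p^4 - 14.819*p^3 - 6.1881*p^2 + 7.5497*p - 21.0281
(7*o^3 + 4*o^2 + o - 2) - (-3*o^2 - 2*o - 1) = 7*o^3 + 7*o^2 + 3*o - 1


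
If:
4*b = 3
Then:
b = 3/4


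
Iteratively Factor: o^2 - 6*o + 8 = (o - 4)*(o - 2)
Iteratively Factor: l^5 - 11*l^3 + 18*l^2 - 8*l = (l)*(l^4 - 11*l^2 + 18*l - 8) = l*(l - 1)*(l^3 + l^2 - 10*l + 8) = l*(l - 1)*(l + 4)*(l^2 - 3*l + 2) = l*(l - 1)^2*(l + 4)*(l - 2)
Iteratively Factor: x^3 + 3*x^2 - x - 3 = (x + 1)*(x^2 + 2*x - 3) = (x + 1)*(x + 3)*(x - 1)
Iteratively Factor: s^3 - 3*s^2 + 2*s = (s - 2)*(s^2 - s) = (s - 2)*(s - 1)*(s)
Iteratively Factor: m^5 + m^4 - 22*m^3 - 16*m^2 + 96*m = (m - 2)*(m^4 + 3*m^3 - 16*m^2 - 48*m) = (m - 2)*(m + 4)*(m^3 - m^2 - 12*m) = (m - 4)*(m - 2)*(m + 4)*(m^2 + 3*m) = m*(m - 4)*(m - 2)*(m + 4)*(m + 3)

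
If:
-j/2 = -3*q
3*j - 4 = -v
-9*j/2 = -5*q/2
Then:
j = 0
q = 0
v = 4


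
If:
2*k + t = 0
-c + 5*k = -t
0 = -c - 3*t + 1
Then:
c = -1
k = -1/3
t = 2/3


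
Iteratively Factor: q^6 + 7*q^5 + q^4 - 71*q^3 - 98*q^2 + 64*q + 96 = (q + 1)*(q^5 + 6*q^4 - 5*q^3 - 66*q^2 - 32*q + 96) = (q - 1)*(q + 1)*(q^4 + 7*q^3 + 2*q^2 - 64*q - 96) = (q - 1)*(q + 1)*(q + 4)*(q^3 + 3*q^2 - 10*q - 24) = (q - 1)*(q + 1)*(q + 4)^2*(q^2 - q - 6) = (q - 3)*(q - 1)*(q + 1)*(q + 4)^2*(q + 2)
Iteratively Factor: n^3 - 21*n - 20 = (n + 1)*(n^2 - n - 20) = (n - 5)*(n + 1)*(n + 4)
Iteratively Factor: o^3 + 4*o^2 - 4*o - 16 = (o + 2)*(o^2 + 2*o - 8) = (o - 2)*(o + 2)*(o + 4)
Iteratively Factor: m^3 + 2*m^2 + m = (m + 1)*(m^2 + m) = (m + 1)^2*(m)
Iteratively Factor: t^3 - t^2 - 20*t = (t + 4)*(t^2 - 5*t) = t*(t + 4)*(t - 5)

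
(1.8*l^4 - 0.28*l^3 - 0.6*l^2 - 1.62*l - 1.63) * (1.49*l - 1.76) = 2.682*l^5 - 3.5852*l^4 - 0.4012*l^3 - 1.3578*l^2 + 0.422500000000001*l + 2.8688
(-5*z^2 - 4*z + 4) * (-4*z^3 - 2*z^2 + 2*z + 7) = 20*z^5 + 26*z^4 - 18*z^3 - 51*z^2 - 20*z + 28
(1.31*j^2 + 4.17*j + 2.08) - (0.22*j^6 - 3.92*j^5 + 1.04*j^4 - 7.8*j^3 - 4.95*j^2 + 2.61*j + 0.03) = -0.22*j^6 + 3.92*j^5 - 1.04*j^4 + 7.8*j^3 + 6.26*j^2 + 1.56*j + 2.05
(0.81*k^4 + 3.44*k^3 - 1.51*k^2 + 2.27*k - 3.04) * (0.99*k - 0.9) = 0.8019*k^5 + 2.6766*k^4 - 4.5909*k^3 + 3.6063*k^2 - 5.0526*k + 2.736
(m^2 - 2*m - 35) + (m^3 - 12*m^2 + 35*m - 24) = m^3 - 11*m^2 + 33*m - 59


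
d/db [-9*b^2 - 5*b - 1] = -18*b - 5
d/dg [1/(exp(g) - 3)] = -exp(g)/(exp(g) - 3)^2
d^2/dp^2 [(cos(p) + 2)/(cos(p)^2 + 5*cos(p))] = (2*(cos(p) + 2)*(2*cos(p) + 5)^2*sin(p)^2 - (cos(p) + 5)^2*cos(p)^3 + (cos(p) + 5)*(20*cos(p) + 23*cos(2*p) + 4*cos(3*p) - 5)*cos(p)/2)/((cos(p) + 5)^3*cos(p)^3)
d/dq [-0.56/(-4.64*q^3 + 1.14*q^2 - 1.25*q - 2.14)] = (-7.7952*q^2 + 1.2768*q - 0.7)/(4.64*q^3 - 1.14*q^2 + 1.25*q + 2.14)^2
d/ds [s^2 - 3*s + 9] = 2*s - 3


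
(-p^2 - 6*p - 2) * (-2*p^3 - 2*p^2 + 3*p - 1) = 2*p^5 + 14*p^4 + 13*p^3 - 13*p^2 + 2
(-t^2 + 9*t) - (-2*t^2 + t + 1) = t^2 + 8*t - 1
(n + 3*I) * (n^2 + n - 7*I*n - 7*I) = n^3 + n^2 - 4*I*n^2 + 21*n - 4*I*n + 21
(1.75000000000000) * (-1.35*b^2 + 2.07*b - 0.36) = -2.3625*b^2 + 3.6225*b - 0.63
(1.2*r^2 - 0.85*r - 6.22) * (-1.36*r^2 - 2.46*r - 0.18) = -1.632*r^4 - 1.796*r^3 + 10.3342*r^2 + 15.4542*r + 1.1196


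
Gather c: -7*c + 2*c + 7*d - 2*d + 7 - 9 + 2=-5*c + 5*d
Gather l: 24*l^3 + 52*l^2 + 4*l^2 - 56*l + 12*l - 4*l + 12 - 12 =24*l^3 + 56*l^2 - 48*l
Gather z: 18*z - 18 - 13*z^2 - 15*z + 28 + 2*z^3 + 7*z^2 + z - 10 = 2*z^3 - 6*z^2 + 4*z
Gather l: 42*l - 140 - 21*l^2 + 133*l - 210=-21*l^2 + 175*l - 350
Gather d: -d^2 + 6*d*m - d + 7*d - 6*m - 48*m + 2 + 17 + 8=-d^2 + d*(6*m + 6) - 54*m + 27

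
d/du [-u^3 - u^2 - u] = -3*u^2 - 2*u - 1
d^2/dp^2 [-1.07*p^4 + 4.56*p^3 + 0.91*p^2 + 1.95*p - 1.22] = -12.84*p^2 + 27.36*p + 1.82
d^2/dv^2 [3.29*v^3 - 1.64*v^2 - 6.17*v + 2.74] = 19.74*v - 3.28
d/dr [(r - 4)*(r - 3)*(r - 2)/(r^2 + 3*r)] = (r^4 + 6*r^3 - 53*r^2 + 48*r + 72)/(r^2*(r^2 + 6*r + 9))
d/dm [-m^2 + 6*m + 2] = 6 - 2*m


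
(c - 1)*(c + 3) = c^2 + 2*c - 3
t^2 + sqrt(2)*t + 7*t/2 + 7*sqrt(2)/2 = (t + 7/2)*(t + sqrt(2))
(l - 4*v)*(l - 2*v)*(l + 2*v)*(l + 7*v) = l^4 + 3*l^3*v - 32*l^2*v^2 - 12*l*v^3 + 112*v^4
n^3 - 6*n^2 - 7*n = n*(n - 7)*(n + 1)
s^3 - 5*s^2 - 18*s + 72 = (s - 6)*(s - 3)*(s + 4)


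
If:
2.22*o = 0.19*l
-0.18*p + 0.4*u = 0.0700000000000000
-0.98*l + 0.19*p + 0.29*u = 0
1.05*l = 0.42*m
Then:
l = 0.726757369614512*u - 0.0753968253968254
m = 1.81689342403628*u - 0.188492063492063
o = 0.0621999550570979*u - 0.00645288145288145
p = 2.22222222222222*u - 0.388888888888889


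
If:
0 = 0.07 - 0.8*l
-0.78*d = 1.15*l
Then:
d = -0.13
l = 0.09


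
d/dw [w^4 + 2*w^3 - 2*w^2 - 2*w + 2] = 4*w^3 + 6*w^2 - 4*w - 2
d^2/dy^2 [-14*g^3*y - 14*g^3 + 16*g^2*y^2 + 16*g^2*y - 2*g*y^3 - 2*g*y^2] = 4*g*(8*g - 3*y - 1)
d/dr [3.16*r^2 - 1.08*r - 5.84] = 6.32*r - 1.08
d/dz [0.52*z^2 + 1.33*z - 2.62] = 1.04*z + 1.33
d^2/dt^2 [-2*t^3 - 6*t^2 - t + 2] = -12*t - 12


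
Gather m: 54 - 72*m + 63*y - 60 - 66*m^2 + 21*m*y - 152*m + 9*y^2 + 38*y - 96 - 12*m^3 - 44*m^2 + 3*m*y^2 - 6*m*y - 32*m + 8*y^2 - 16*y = -12*m^3 - 110*m^2 + m*(3*y^2 + 15*y - 256) + 17*y^2 + 85*y - 102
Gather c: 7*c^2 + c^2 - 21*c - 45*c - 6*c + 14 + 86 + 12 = 8*c^2 - 72*c + 112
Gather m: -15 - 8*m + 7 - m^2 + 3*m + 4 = -m^2 - 5*m - 4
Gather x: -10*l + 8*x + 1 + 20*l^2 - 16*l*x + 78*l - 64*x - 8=20*l^2 + 68*l + x*(-16*l - 56) - 7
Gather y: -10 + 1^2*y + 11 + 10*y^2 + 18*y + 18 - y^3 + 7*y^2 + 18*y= -y^3 + 17*y^2 + 37*y + 19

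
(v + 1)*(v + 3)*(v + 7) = v^3 + 11*v^2 + 31*v + 21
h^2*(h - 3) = h^3 - 3*h^2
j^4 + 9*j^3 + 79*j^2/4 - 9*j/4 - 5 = (j - 1/2)*(j + 1/2)*(j + 4)*(j + 5)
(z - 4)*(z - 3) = z^2 - 7*z + 12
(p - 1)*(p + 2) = p^2 + p - 2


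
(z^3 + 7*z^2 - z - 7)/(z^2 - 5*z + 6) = (z^3 + 7*z^2 - z - 7)/(z^2 - 5*z + 6)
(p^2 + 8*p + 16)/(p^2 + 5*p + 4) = (p + 4)/(p + 1)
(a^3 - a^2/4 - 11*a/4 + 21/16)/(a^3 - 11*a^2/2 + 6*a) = (8*a^2 + 10*a - 7)/(8*a*(a - 4))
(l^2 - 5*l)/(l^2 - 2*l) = (l - 5)/(l - 2)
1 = 1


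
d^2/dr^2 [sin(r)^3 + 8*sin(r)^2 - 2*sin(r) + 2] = -9*sin(r)^3 - 32*sin(r)^2 + 8*sin(r) + 16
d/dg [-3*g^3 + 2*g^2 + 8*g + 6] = -9*g^2 + 4*g + 8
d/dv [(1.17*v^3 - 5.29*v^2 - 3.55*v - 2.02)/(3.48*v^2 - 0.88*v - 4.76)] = (4.0716*v^4 - 2.0592*v^3 + 0.301600000000001*v^2 + 64.42*v + 15.1204)/(12.1104*v^4 - 6.1248*v^3 - 32.3552*v^2 + 8.3776*v + 22.6576)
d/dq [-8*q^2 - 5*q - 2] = -16*q - 5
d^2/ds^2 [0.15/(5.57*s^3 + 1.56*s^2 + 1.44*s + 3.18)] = (-(5.013*s + 0.468)*(5.57*s^3 + 1.56*s^2 + 1.44*s + 3.18) + 0.15*(16.71*s^2 + 3.12*s + 1.44)*(33.42*s^2 + 6.24*s + 2.88))/(5.57*s^3 + 1.56*s^2 + 1.44*s + 3.18)^3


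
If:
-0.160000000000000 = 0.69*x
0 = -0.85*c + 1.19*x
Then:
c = -0.32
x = -0.23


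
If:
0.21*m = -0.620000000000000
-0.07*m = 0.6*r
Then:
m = -2.95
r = 0.34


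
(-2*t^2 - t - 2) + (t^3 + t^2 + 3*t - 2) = t^3 - t^2 + 2*t - 4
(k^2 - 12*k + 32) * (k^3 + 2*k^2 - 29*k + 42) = k^5 - 10*k^4 - 21*k^3 + 454*k^2 - 1432*k + 1344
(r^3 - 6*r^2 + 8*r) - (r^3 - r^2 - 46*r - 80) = -5*r^2 + 54*r + 80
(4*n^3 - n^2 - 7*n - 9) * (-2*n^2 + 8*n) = -8*n^5 + 34*n^4 + 6*n^3 - 38*n^2 - 72*n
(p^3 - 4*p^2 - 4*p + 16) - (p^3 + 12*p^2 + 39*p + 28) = -16*p^2 - 43*p - 12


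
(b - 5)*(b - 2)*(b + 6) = b^3 - b^2 - 32*b + 60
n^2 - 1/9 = (n - 1/3)*(n + 1/3)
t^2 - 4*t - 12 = (t - 6)*(t + 2)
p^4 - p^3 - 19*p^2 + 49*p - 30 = (p - 3)*(p - 2)*(p - 1)*(p + 5)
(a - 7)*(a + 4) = a^2 - 3*a - 28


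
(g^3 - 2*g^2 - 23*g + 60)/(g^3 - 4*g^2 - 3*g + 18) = (g^2 + g - 20)/(g^2 - g - 6)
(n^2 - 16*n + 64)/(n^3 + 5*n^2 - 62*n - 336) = (n - 8)/(n^2 + 13*n + 42)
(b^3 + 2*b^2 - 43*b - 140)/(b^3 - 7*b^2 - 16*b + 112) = (b + 5)/(b - 4)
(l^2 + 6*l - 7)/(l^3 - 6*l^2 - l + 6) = (l + 7)/(l^2 - 5*l - 6)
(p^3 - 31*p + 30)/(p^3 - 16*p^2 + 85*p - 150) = (p^2 + 5*p - 6)/(p^2 - 11*p + 30)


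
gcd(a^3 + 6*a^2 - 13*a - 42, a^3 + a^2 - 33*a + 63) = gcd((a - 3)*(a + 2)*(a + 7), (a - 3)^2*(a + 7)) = a^2 + 4*a - 21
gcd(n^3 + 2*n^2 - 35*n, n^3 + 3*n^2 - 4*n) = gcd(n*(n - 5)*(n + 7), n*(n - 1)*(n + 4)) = n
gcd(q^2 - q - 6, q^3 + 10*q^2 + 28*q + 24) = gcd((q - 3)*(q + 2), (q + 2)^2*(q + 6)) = q + 2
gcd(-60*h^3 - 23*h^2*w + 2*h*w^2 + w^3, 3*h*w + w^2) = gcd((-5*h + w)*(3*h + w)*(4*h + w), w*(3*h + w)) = 3*h + w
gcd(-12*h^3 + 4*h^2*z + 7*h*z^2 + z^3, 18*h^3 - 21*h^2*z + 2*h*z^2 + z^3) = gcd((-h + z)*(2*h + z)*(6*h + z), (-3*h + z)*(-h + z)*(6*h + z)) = -6*h^2 + 5*h*z + z^2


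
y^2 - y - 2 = (y - 2)*(y + 1)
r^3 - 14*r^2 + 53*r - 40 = (r - 8)*(r - 5)*(r - 1)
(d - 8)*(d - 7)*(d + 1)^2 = d^4 - 13*d^3 + 27*d^2 + 97*d + 56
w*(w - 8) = w^2 - 8*w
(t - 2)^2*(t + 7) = t^3 + 3*t^2 - 24*t + 28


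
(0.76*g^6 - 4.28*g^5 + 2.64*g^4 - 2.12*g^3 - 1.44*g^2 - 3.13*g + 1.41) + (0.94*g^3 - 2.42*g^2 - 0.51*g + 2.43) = 0.76*g^6 - 4.28*g^5 + 2.64*g^4 - 1.18*g^3 - 3.86*g^2 - 3.64*g + 3.84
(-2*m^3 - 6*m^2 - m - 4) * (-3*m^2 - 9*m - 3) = 6*m^5 + 36*m^4 + 63*m^3 + 39*m^2 + 39*m + 12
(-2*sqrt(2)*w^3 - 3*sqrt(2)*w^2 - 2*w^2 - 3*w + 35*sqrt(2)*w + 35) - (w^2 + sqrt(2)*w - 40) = -2*sqrt(2)*w^3 - 3*sqrt(2)*w^2 - 3*w^2 - 3*w + 34*sqrt(2)*w + 75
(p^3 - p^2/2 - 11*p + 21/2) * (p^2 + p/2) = p^5 - 45*p^3/4 + 5*p^2 + 21*p/4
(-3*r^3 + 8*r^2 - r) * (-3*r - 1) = 9*r^4 - 21*r^3 - 5*r^2 + r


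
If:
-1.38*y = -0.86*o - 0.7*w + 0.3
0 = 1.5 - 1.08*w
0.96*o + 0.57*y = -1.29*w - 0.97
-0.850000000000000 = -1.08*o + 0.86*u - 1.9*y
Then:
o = -2.31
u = -6.00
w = 1.39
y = -0.95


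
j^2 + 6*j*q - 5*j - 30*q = (j - 5)*(j + 6*q)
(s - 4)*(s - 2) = s^2 - 6*s + 8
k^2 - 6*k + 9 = (k - 3)^2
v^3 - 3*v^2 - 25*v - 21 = (v - 7)*(v + 1)*(v + 3)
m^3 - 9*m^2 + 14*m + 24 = (m - 6)*(m - 4)*(m + 1)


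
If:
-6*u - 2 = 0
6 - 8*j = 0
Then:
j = 3/4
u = -1/3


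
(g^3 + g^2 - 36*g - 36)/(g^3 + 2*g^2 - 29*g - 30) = (g - 6)/(g - 5)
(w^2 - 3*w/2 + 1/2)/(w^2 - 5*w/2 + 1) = (w - 1)/(w - 2)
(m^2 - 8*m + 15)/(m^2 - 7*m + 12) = (m - 5)/(m - 4)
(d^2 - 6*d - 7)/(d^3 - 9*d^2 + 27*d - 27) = (d^2 - 6*d - 7)/(d^3 - 9*d^2 + 27*d - 27)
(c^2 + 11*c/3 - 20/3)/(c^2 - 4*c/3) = (c + 5)/c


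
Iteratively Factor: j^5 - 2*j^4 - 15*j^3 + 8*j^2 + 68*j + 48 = (j + 2)*(j^4 - 4*j^3 - 7*j^2 + 22*j + 24) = (j + 1)*(j + 2)*(j^3 - 5*j^2 - 2*j + 24) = (j + 1)*(j + 2)^2*(j^2 - 7*j + 12) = (j - 4)*(j + 1)*(j + 2)^2*(j - 3)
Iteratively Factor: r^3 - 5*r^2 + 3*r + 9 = (r - 3)*(r^2 - 2*r - 3) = (r - 3)^2*(r + 1)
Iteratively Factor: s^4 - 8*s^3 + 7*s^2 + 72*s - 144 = (s - 4)*(s^3 - 4*s^2 - 9*s + 36) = (s - 4)*(s + 3)*(s^2 - 7*s + 12) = (s - 4)^2*(s + 3)*(s - 3)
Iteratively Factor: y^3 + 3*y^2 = (y + 3)*(y^2) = y*(y + 3)*(y)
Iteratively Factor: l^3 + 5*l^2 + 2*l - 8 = (l + 2)*(l^2 + 3*l - 4) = (l + 2)*(l + 4)*(l - 1)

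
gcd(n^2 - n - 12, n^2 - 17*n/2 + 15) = 1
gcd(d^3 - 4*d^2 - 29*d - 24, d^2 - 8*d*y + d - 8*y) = d + 1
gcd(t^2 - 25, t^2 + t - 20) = t + 5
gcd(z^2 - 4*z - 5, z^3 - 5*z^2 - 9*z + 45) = z - 5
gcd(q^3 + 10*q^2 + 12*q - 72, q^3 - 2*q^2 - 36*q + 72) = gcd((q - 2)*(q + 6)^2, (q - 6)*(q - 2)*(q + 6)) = q^2 + 4*q - 12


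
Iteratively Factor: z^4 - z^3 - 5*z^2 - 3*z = (z + 1)*(z^3 - 2*z^2 - 3*z) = (z - 3)*(z + 1)*(z^2 + z) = z*(z - 3)*(z + 1)*(z + 1)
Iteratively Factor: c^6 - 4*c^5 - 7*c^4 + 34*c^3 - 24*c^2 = (c - 1)*(c^5 - 3*c^4 - 10*c^3 + 24*c^2) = c*(c - 1)*(c^4 - 3*c^3 - 10*c^2 + 24*c) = c*(c - 1)*(c + 3)*(c^3 - 6*c^2 + 8*c) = c*(c - 2)*(c - 1)*(c + 3)*(c^2 - 4*c) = c^2*(c - 2)*(c - 1)*(c + 3)*(c - 4)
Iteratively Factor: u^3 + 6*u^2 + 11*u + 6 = (u + 3)*(u^2 + 3*u + 2) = (u + 1)*(u + 3)*(u + 2)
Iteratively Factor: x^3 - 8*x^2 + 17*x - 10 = (x - 5)*(x^2 - 3*x + 2) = (x - 5)*(x - 2)*(x - 1)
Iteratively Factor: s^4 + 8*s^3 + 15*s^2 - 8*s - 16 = (s + 1)*(s^3 + 7*s^2 + 8*s - 16) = (s - 1)*(s + 1)*(s^2 + 8*s + 16) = (s - 1)*(s + 1)*(s + 4)*(s + 4)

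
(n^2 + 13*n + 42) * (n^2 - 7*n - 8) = n^4 + 6*n^3 - 57*n^2 - 398*n - 336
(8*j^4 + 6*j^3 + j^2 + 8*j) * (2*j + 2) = 16*j^5 + 28*j^4 + 14*j^3 + 18*j^2 + 16*j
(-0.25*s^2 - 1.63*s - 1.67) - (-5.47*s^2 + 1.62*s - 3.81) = 5.22*s^2 - 3.25*s + 2.14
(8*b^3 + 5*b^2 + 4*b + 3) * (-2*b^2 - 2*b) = -16*b^5 - 26*b^4 - 18*b^3 - 14*b^2 - 6*b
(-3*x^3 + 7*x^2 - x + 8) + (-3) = -3*x^3 + 7*x^2 - x + 5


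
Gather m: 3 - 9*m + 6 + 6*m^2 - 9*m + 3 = 6*m^2 - 18*m + 12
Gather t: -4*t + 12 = 12 - 4*t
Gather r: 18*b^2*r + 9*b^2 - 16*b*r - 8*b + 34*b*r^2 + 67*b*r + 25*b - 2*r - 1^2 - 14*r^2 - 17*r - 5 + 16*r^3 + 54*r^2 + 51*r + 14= 9*b^2 + 17*b + 16*r^3 + r^2*(34*b + 40) + r*(18*b^2 + 51*b + 32) + 8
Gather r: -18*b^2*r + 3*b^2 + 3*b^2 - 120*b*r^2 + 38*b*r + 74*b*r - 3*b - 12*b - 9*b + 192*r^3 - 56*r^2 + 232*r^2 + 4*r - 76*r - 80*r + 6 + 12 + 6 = 6*b^2 - 24*b + 192*r^3 + r^2*(176 - 120*b) + r*(-18*b^2 + 112*b - 152) + 24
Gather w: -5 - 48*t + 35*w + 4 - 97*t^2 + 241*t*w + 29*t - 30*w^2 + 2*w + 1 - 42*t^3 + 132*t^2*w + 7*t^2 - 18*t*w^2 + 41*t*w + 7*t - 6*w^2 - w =-42*t^3 - 90*t^2 - 12*t + w^2*(-18*t - 36) + w*(132*t^2 + 282*t + 36)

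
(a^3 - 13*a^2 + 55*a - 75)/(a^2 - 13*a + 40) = (a^2 - 8*a + 15)/(a - 8)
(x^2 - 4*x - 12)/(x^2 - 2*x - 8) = (x - 6)/(x - 4)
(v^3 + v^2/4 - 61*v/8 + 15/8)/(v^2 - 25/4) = (4*v^2 + 11*v - 3)/(2*(2*v + 5))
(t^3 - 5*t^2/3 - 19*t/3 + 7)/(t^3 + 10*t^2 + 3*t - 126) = (3*t^2 + 4*t - 7)/(3*(t^2 + 13*t + 42))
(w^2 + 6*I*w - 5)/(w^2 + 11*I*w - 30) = (w + I)/(w + 6*I)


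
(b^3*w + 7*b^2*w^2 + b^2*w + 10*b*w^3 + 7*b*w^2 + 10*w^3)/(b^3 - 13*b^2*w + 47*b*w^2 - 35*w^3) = w*(b^3 + 7*b^2*w + b^2 + 10*b*w^2 + 7*b*w + 10*w^2)/(b^3 - 13*b^2*w + 47*b*w^2 - 35*w^3)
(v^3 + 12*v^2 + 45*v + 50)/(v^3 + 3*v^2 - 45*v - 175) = (v + 2)/(v - 7)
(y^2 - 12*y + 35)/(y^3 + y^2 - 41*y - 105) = (y - 5)/(y^2 + 8*y + 15)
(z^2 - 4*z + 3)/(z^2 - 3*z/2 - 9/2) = 2*(z - 1)/(2*z + 3)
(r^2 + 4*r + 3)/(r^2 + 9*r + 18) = (r + 1)/(r + 6)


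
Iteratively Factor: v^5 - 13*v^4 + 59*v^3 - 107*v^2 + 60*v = (v - 3)*(v^4 - 10*v^3 + 29*v^2 - 20*v) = v*(v - 3)*(v^3 - 10*v^2 + 29*v - 20) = v*(v - 5)*(v - 3)*(v^2 - 5*v + 4) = v*(v - 5)*(v - 3)*(v - 1)*(v - 4)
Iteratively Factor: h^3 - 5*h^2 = (h)*(h^2 - 5*h) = h^2*(h - 5)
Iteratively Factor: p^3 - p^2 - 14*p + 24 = (p - 3)*(p^2 + 2*p - 8) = (p - 3)*(p + 4)*(p - 2)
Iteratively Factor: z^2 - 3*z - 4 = (z + 1)*(z - 4)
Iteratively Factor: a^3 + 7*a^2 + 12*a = (a + 3)*(a^2 + 4*a) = a*(a + 3)*(a + 4)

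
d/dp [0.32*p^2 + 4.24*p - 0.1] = 0.64*p + 4.24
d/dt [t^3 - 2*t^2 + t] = 3*t^2 - 4*t + 1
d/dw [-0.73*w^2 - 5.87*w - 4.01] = -1.46*w - 5.87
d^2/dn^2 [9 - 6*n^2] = -12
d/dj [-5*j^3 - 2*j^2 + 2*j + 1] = -15*j^2 - 4*j + 2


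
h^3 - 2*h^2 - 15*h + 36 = (h - 3)^2*(h + 4)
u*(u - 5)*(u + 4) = u^3 - u^2 - 20*u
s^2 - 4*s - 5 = (s - 5)*(s + 1)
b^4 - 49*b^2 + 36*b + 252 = (b - 6)*(b - 3)*(b + 2)*(b + 7)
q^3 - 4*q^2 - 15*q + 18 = (q - 6)*(q - 1)*(q + 3)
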